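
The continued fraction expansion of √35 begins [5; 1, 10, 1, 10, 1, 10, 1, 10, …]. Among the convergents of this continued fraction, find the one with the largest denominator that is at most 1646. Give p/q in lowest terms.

a_0 = 5: 5/1  (≤ bound)
a_1 = 1: 6/1  (≤ bound)
a_2 = 10: 65/11  (≤ bound)
a_3 = 1: 71/12  (≤ bound)
a_4 = 10: 775/131  (≤ bound)
a_5 = 1: 846/143  (≤ bound)
a_6 = 10: 9235/1561  (≤ bound)
a_7 = 1: 10081/1704  (> 1646, stop)

9235/1561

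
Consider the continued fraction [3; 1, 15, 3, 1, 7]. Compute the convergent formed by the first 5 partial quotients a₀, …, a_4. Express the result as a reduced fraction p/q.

Use the convergent recurrence hₖ = aₖ·hₖ₋₁ + hₖ₋₂ (and likewise for the denominators kₖ):
a_0 = 3: 3/1
a_1 = 1: 4/1
a_2 = 15: 63/16
a_3 = 3: 193/49
a_4 = 1: 256/65

256/65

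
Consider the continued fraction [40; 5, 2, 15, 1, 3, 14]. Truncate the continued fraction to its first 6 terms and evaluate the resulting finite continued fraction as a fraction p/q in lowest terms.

a_0 = 40: 40/1
a_1 = 5: 201/5
a_2 = 2: 442/11
a_3 = 15: 6831/170
a_4 = 1: 7273/181
a_5 = 3: 28650/713

28650/713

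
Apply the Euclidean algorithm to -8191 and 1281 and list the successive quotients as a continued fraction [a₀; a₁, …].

[-7; 1, 1, 1, 1, 6, 3, 12]

Repeatedly divide and take the remainder:
-8191 ÷ 1281 → quotient -7, remainder 776
1281 ÷ 776 → quotient 1, remainder 505
776 ÷ 505 → quotient 1, remainder 271
505 ÷ 271 → quotient 1, remainder 234
271 ÷ 234 → quotient 1, remainder 37
234 ÷ 37 → quotient 6, remainder 12
37 ÷ 12 → quotient 3, remainder 1
12 ÷ 1 → quotient 12, remainder 0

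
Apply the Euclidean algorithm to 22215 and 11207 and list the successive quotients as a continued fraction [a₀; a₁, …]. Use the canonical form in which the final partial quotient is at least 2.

[1; 1, 55, 3, 6, 3, 3]

Apply division with remainder until the remainder is 0:
⌊22215/11207⌋ = 1, remainder 11008
⌊11207/11008⌋ = 1, remainder 199
⌊11008/199⌋ = 55, remainder 63
⌊199/63⌋ = 3, remainder 10
⌊63/10⌋ = 6, remainder 3
⌊10/3⌋ = 3, remainder 1
⌊3/1⌋ = 3, remainder 0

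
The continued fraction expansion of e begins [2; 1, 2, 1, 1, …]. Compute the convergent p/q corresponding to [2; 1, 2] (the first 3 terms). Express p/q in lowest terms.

Start with 2.
1 + 1/(2/1) = 1 + 1/2 = 3/2
2 + 1/(3/2) = 2 + 2/3 = 8/3

8/3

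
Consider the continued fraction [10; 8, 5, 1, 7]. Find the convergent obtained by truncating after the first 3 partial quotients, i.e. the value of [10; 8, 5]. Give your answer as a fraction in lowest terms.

Start with 5.
8 + 1/(5/1) = 8 + 1/5 = 41/5
10 + 1/(41/5) = 10 + 5/41 = 415/41

415/41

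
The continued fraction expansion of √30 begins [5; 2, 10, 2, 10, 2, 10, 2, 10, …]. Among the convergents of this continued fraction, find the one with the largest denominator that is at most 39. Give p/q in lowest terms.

115/21

a_0 = 5: 5/1  (≤ bound)
a_1 = 2: 11/2  (≤ bound)
a_2 = 10: 115/21  (≤ bound)
a_3 = 2: 241/44  (> 39, stop)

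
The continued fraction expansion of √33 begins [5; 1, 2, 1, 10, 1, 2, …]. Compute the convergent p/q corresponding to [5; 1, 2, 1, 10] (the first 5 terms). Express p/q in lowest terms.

247/43

a_0 = 5: 5/1
a_1 = 1: 6/1
a_2 = 2: 17/3
a_3 = 1: 23/4
a_4 = 10: 247/43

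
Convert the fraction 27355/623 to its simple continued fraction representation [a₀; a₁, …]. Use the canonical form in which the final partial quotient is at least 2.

[43; 1, 9, 1, 13, 4]

27355 ÷ 623 → quotient 43, remainder 566
623 ÷ 566 → quotient 1, remainder 57
566 ÷ 57 → quotient 9, remainder 53
57 ÷ 53 → quotient 1, remainder 4
53 ÷ 4 → quotient 13, remainder 1
4 ÷ 1 → quotient 4, remainder 0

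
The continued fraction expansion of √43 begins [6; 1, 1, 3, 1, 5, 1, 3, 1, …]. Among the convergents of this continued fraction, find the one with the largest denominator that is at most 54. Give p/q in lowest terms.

List convergents until the denominator exceeds the bound:
a_0 = 6: 6/1  (≤ bound)
a_1 = 1: 7/1  (≤ bound)
a_2 = 1: 13/2  (≤ bound)
a_3 = 3: 46/7  (≤ bound)
a_4 = 1: 59/9  (≤ bound)
a_5 = 5: 341/52  (≤ bound)
a_6 = 1: 400/61  (> 54, stop)

341/52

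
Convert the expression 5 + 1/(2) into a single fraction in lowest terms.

Start with 2.
5 + 1/(2/1) = 5 + 1/2 = 11/2

11/2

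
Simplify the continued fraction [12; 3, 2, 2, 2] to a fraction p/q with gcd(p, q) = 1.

504/41

a_0 = 12: 12/1
a_1 = 3: 37/3
a_2 = 2: 86/7
a_3 = 2: 209/17
a_4 = 2: 504/41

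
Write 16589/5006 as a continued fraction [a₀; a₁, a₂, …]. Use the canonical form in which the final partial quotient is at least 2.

[3; 3, 5, 2, 1, 3, 4, 6]

16589 = 3·5006 + 1571, so a_0 = 3
5006 = 3·1571 + 293, so a_1 = 3
1571 = 5·293 + 106, so a_2 = 5
293 = 2·106 + 81, so a_3 = 2
106 = 1·81 + 25, so a_4 = 1
81 = 3·25 + 6, so a_5 = 3
25 = 4·6 + 1, so a_6 = 4
6 = 6·1 + 0, so a_7 = 6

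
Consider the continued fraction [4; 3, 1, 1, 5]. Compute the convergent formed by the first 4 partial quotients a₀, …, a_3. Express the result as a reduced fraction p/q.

Collapse the nested fraction from the inside out:
Start with 1.
1 + 1/(1/1) = 1 + 1/1 = 2/1
3 + 1/(2/1) = 3 + 1/2 = 7/2
4 + 1/(7/2) = 4 + 2/7 = 30/7

30/7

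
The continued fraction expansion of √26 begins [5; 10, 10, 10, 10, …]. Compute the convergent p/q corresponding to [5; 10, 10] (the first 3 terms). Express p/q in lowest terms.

515/101

Collapse the nested fraction from the inside out:
Start with 10.
10 + 1/(10/1) = 10 + 1/10 = 101/10
5 + 1/(101/10) = 5 + 10/101 = 515/101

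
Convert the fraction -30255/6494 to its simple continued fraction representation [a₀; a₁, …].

Repeatedly divide and take the remainder:
-30255 ÷ 6494 → quotient -5, remainder 2215
6494 ÷ 2215 → quotient 2, remainder 2064
2215 ÷ 2064 → quotient 1, remainder 151
2064 ÷ 151 → quotient 13, remainder 101
151 ÷ 101 → quotient 1, remainder 50
101 ÷ 50 → quotient 2, remainder 1
50 ÷ 1 → quotient 50, remainder 0

[-5; 2, 1, 13, 1, 2, 50]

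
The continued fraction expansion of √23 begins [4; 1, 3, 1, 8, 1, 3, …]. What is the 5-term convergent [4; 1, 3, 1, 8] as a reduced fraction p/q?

Start with 8.
1 + 1/(8/1) = 1 + 1/8 = 9/8
3 + 1/(9/8) = 3 + 8/9 = 35/9
1 + 1/(35/9) = 1 + 9/35 = 44/35
4 + 1/(44/35) = 4 + 35/44 = 211/44

211/44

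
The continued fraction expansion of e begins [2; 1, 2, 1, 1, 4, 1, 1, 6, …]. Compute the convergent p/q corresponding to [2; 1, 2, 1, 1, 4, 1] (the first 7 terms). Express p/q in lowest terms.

a_0 = 2: 2/1
a_1 = 1: 3/1
a_2 = 2: 8/3
a_3 = 1: 11/4
a_4 = 1: 19/7
a_5 = 4: 87/32
a_6 = 1: 106/39

106/39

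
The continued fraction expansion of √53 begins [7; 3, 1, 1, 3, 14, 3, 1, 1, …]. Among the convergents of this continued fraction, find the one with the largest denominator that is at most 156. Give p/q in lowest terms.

182/25

List convergents until the denominator exceeds the bound:
a_0 = 7: 7/1  (≤ bound)
a_1 = 3: 22/3  (≤ bound)
a_2 = 1: 29/4  (≤ bound)
a_3 = 1: 51/7  (≤ bound)
a_4 = 3: 182/25  (≤ bound)
a_5 = 14: 2599/357  (> 156, stop)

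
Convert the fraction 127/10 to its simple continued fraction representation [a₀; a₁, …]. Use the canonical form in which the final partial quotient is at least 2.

127 ÷ 10 → quotient 12, remainder 7
10 ÷ 7 → quotient 1, remainder 3
7 ÷ 3 → quotient 2, remainder 1
3 ÷ 1 → quotient 3, remainder 0

[12; 1, 2, 3]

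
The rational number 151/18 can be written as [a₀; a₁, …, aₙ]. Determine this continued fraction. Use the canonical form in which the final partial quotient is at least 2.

[8; 2, 1, 1, 3]

Repeatedly divide and take the remainder:
⌊151/18⌋ = 8, remainder 7
⌊18/7⌋ = 2, remainder 4
⌊7/4⌋ = 1, remainder 3
⌊4/3⌋ = 1, remainder 1
⌊3/1⌋ = 3, remainder 0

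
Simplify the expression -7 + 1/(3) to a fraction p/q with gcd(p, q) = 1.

-20/3

Starting at the tail and folding back:
Start with 3.
-7 + 1/(3/1) = -7 + 1/3 = -20/3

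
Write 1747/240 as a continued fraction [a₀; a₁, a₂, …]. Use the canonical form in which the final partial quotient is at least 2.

[7; 3, 1, 1, 2, 1, 1, 5]

1747 = 7·240 + 67, so a_0 = 7
240 = 3·67 + 39, so a_1 = 3
67 = 1·39 + 28, so a_2 = 1
39 = 1·28 + 11, so a_3 = 1
28 = 2·11 + 6, so a_4 = 2
11 = 1·6 + 5, so a_5 = 1
6 = 1·5 + 1, so a_6 = 1
5 = 5·1 + 0, so a_7 = 5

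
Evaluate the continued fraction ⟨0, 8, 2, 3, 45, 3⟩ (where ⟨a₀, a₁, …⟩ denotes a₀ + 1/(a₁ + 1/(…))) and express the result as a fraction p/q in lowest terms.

958/8075

Compute successive convergents:
a_0 = 0: 0/1
a_1 = 8: 1/8
a_2 = 2: 2/17
a_3 = 3: 7/59
a_4 = 45: 317/2672
a_5 = 3: 958/8075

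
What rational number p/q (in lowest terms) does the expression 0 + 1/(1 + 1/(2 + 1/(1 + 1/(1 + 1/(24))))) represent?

a_0 = 0: 0/1
a_1 = 1: 1/1
a_2 = 2: 2/3
a_3 = 1: 3/4
a_4 = 1: 5/7
a_5 = 24: 123/172

123/172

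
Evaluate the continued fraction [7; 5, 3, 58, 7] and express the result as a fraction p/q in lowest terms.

47057/6547

a_0 = 7: 7/1
a_1 = 5: 36/5
a_2 = 3: 115/16
a_3 = 58: 6706/933
a_4 = 7: 47057/6547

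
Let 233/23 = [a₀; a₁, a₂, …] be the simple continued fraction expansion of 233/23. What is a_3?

233 = 10·23 + 3, so a_0 = 10
23 = 7·3 + 2, so a_1 = 7
3 = 1·2 + 1, so a_2 = 1
2 = 2·1 + 0, so a_3 = 2

2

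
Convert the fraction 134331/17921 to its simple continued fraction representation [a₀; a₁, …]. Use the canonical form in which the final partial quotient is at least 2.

[7; 2, 58, 15, 3, 3]

⌊134331/17921⌋ = 7, remainder 8884
⌊17921/8884⌋ = 2, remainder 153
⌊8884/153⌋ = 58, remainder 10
⌊153/10⌋ = 15, remainder 3
⌊10/3⌋ = 3, remainder 1
⌊3/1⌋ = 3, remainder 0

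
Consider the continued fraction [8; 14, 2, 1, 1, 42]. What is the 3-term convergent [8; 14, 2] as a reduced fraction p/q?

234/29

Build up convergents one term at a time:
a_0 = 8: 8/1
a_1 = 14: 113/14
a_2 = 2: 234/29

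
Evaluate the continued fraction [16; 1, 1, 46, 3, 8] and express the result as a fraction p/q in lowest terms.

Start with 8.
3 + 1/(8/1) = 3 + 1/8 = 25/8
46 + 1/(25/8) = 46 + 8/25 = 1158/25
1 + 1/(1158/25) = 1 + 25/1158 = 1183/1158
1 + 1/(1183/1158) = 1 + 1158/1183 = 2341/1183
16 + 1/(2341/1183) = 16 + 1183/2341 = 38639/2341

38639/2341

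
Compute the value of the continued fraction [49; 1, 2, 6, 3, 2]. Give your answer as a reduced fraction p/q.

6906/139

Build up convergents one term at a time:
a_0 = 49: 49/1
a_1 = 1: 50/1
a_2 = 2: 149/3
a_3 = 6: 944/19
a_4 = 3: 2981/60
a_5 = 2: 6906/139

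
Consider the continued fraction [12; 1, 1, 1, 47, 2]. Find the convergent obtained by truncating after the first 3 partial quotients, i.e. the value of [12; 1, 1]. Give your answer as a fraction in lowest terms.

Build up convergents one term at a time:
a_0 = 12: 12/1
a_1 = 1: 13/1
a_2 = 1: 25/2

25/2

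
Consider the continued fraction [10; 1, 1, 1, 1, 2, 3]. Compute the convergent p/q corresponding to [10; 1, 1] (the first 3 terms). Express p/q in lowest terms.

21/2

Start with 1.
1 + 1/(1/1) = 1 + 1/1 = 2/1
10 + 1/(2/1) = 10 + 1/2 = 21/2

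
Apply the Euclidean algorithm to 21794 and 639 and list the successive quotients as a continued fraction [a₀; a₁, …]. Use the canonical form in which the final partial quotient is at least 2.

Repeatedly divide and take the remainder:
⌊21794/639⌋ = 34, remainder 68
⌊639/68⌋ = 9, remainder 27
⌊68/27⌋ = 2, remainder 14
⌊27/14⌋ = 1, remainder 13
⌊14/13⌋ = 1, remainder 1
⌊13/1⌋ = 13, remainder 0

[34; 9, 2, 1, 1, 13]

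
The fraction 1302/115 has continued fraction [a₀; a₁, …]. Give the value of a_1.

1302 = 11·115 + 37, so a_0 = 11
115 = 3·37 + 4, so a_1 = 3

3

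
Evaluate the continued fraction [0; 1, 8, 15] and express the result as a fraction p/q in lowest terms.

a_0 = 0: 0/1
a_1 = 1: 1/1
a_2 = 8: 8/9
a_3 = 15: 121/136

121/136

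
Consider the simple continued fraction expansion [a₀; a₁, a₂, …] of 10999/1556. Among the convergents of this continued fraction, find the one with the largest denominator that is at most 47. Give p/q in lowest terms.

List convergents until the denominator exceeds the bound:
a_0 = 7: 7/1  (≤ bound)
a_1 = 14: 99/14  (≤ bound)
a_2 = 1: 106/15  (≤ bound)
a_3 = 1: 205/29  (≤ bound)
a_4 = 5: 1131/160  (> 47, stop)

205/29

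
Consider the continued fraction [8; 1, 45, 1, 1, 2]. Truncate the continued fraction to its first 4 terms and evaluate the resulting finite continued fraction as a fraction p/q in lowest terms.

Start with 1.
45 + 1/(1/1) = 45 + 1/1 = 46/1
1 + 1/(46/1) = 1 + 1/46 = 47/46
8 + 1/(47/46) = 8 + 46/47 = 422/47

422/47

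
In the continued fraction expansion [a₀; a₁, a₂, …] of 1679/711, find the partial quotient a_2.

1679 = 2·711 + 257, so a_0 = 2
711 = 2·257 + 197, so a_1 = 2
257 = 1·197 + 60, so a_2 = 1

1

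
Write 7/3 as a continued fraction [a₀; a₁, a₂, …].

[2; 3]

7 ÷ 3 → quotient 2, remainder 1
3 ÷ 1 → quotient 3, remainder 0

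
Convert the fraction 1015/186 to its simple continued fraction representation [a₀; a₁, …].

[5; 2, 5, 3, 5]

Repeatedly divide and take the remainder:
⌊1015/186⌋ = 5, remainder 85
⌊186/85⌋ = 2, remainder 16
⌊85/16⌋ = 5, remainder 5
⌊16/5⌋ = 3, remainder 1
⌊5/1⌋ = 5, remainder 0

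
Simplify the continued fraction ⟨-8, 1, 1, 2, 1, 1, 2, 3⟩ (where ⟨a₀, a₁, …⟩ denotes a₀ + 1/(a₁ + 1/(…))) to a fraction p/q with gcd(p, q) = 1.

a_0 = -8: -8/1
a_1 = 1: -7/1
a_2 = 1: -15/2
a_3 = 2: -37/5
a_4 = 1: -52/7
a_5 = 1: -89/12
a_6 = 2: -230/31
a_7 = 3: -779/105

-779/105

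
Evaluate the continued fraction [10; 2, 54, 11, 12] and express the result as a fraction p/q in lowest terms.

Compute successive convergents:
a_0 = 10: 10/1
a_1 = 2: 21/2
a_2 = 54: 1144/109
a_3 = 11: 12605/1201
a_4 = 12: 152404/14521

152404/14521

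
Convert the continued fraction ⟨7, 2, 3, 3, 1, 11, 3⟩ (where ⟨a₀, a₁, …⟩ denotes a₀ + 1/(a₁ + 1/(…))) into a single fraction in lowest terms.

Start with 3.
11 + 1/(3/1) = 11 + 1/3 = 34/3
1 + 1/(34/3) = 1 + 3/34 = 37/34
3 + 1/(37/34) = 3 + 34/37 = 145/37
3 + 1/(145/37) = 3 + 37/145 = 472/145
2 + 1/(472/145) = 2 + 145/472 = 1089/472
7 + 1/(1089/472) = 7 + 472/1089 = 8095/1089

8095/1089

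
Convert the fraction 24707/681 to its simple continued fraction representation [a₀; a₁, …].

24707 = 36·681 + 191, so a_0 = 36
681 = 3·191 + 108, so a_1 = 3
191 = 1·108 + 83, so a_2 = 1
108 = 1·83 + 25, so a_3 = 1
83 = 3·25 + 8, so a_4 = 3
25 = 3·8 + 1, so a_5 = 3
8 = 8·1 + 0, so a_6 = 8

[36; 3, 1, 1, 3, 3, 8]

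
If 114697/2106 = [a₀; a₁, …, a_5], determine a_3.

114697 ÷ 2106 → quotient 54, remainder 973
2106 ÷ 973 → quotient 2, remainder 160
973 ÷ 160 → quotient 6, remainder 13
160 ÷ 13 → quotient 12, remainder 4

12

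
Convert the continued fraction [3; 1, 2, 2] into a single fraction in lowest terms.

26/7

Use the convergent recurrence hₖ = aₖ·hₖ₋₁ + hₖ₋₂ (and likewise for the denominators kₖ):
a_0 = 3: 3/1
a_1 = 1: 4/1
a_2 = 2: 11/3
a_3 = 2: 26/7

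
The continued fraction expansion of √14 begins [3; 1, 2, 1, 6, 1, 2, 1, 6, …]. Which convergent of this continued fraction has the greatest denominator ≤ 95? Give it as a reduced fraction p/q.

333/89

a_0 = 3: 3/1  (≤ bound)
a_1 = 1: 4/1  (≤ bound)
a_2 = 2: 11/3  (≤ bound)
a_3 = 1: 15/4  (≤ bound)
a_4 = 6: 101/27  (≤ bound)
a_5 = 1: 116/31  (≤ bound)
a_6 = 2: 333/89  (≤ bound)
a_7 = 1: 449/120  (> 95, stop)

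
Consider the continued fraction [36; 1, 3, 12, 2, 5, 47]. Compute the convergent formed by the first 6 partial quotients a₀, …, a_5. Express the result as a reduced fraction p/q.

Compute successive convergents:
a_0 = 36: 36/1
a_1 = 1: 37/1
a_2 = 3: 147/4
a_3 = 12: 1801/49
a_4 = 2: 3749/102
a_5 = 5: 20546/559

20546/559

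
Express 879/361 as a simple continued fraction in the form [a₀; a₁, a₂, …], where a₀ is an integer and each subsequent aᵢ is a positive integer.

[2; 2, 3, 2, 1, 15]

Apply division with remainder until the remainder is 0:
879 ÷ 361 → quotient 2, remainder 157
361 ÷ 157 → quotient 2, remainder 47
157 ÷ 47 → quotient 3, remainder 16
47 ÷ 16 → quotient 2, remainder 15
16 ÷ 15 → quotient 1, remainder 1
15 ÷ 1 → quotient 15, remainder 0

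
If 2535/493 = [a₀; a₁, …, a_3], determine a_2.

23

Run the Euclidean algorithm, recording each quotient:
⌊2535/493⌋ = 5, remainder 70
⌊493/70⌋ = 7, remainder 3
⌊70/3⌋ = 23, remainder 1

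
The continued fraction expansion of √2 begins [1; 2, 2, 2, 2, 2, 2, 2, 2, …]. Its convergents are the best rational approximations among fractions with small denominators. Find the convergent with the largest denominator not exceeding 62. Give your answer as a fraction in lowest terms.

41/29

List convergents until the denominator exceeds the bound:
a_0 = 1: 1/1  (≤ bound)
a_1 = 2: 3/2  (≤ bound)
a_2 = 2: 7/5  (≤ bound)
a_3 = 2: 17/12  (≤ bound)
a_4 = 2: 41/29  (≤ bound)
a_5 = 2: 99/70  (> 62, stop)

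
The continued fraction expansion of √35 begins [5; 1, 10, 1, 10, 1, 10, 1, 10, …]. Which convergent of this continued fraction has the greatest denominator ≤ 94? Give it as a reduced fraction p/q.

List convergents until the denominator exceeds the bound:
a_0 = 5: 5/1  (≤ bound)
a_1 = 1: 6/1  (≤ bound)
a_2 = 10: 65/11  (≤ bound)
a_3 = 1: 71/12  (≤ bound)
a_4 = 10: 775/131  (> 94, stop)

71/12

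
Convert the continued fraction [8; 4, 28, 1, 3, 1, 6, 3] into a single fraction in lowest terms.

102529/12431

Starting at the tail and folding back:
Start with 3.
6 + 1/(3/1) = 6 + 1/3 = 19/3
1 + 1/(19/3) = 1 + 3/19 = 22/19
3 + 1/(22/19) = 3 + 19/22 = 85/22
1 + 1/(85/22) = 1 + 22/85 = 107/85
28 + 1/(107/85) = 28 + 85/107 = 3081/107
4 + 1/(3081/107) = 4 + 107/3081 = 12431/3081
8 + 1/(12431/3081) = 8 + 3081/12431 = 102529/12431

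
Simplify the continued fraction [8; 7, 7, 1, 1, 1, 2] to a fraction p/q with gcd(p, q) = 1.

3541/435

Compute successive convergents:
a_0 = 8: 8/1
a_1 = 7: 57/7
a_2 = 7: 407/50
a_3 = 1: 464/57
a_4 = 1: 871/107
a_5 = 1: 1335/164
a_6 = 2: 3541/435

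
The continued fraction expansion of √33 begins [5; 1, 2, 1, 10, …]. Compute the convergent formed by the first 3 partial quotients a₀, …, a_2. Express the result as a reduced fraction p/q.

Compute successive convergents:
a_0 = 5: 5/1
a_1 = 1: 6/1
a_2 = 2: 17/3

17/3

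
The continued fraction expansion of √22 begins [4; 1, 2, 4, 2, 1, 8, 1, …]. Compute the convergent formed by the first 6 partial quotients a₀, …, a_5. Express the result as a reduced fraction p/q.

a_0 = 4: 4/1
a_1 = 1: 5/1
a_2 = 2: 14/3
a_3 = 4: 61/13
a_4 = 2: 136/29
a_5 = 1: 197/42

197/42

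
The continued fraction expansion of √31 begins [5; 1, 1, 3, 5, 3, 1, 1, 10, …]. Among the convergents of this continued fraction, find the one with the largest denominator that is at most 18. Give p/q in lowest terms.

a_0 = 5: 5/1  (≤ bound)
a_1 = 1: 6/1  (≤ bound)
a_2 = 1: 11/2  (≤ bound)
a_3 = 3: 39/7  (≤ bound)
a_4 = 5: 206/37  (> 18, stop)

39/7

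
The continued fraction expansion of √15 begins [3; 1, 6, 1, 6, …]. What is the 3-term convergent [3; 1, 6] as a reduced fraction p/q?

27/7

a_0 = 3: 3/1
a_1 = 1: 4/1
a_2 = 6: 27/7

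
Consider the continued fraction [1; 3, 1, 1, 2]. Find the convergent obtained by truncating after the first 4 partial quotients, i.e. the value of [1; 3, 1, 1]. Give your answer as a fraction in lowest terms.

Work from the innermost term outward:
Start with 1.
1 + 1/(1/1) = 1 + 1/1 = 2/1
3 + 1/(2/1) = 3 + 1/2 = 7/2
1 + 1/(7/2) = 1 + 2/7 = 9/7

9/7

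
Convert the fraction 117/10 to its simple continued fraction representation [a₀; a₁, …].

[11; 1, 2, 3]

⌊117/10⌋ = 11, remainder 7
⌊10/7⌋ = 1, remainder 3
⌊7/3⌋ = 2, remainder 1
⌊3/1⌋ = 3, remainder 0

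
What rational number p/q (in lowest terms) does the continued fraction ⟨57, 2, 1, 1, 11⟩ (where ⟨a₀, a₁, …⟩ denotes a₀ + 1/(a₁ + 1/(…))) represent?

3329/58

Starting at the tail and folding back:
Start with 11.
1 + 1/(11/1) = 1 + 1/11 = 12/11
1 + 1/(12/11) = 1 + 11/12 = 23/12
2 + 1/(23/12) = 2 + 12/23 = 58/23
57 + 1/(58/23) = 57 + 23/58 = 3329/58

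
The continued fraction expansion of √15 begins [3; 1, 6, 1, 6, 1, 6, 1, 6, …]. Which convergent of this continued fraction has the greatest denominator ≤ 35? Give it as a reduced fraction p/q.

31/8

a_0 = 3: 3/1  (≤ bound)
a_1 = 1: 4/1  (≤ bound)
a_2 = 6: 27/7  (≤ bound)
a_3 = 1: 31/8  (≤ bound)
a_4 = 6: 213/55  (> 35, stop)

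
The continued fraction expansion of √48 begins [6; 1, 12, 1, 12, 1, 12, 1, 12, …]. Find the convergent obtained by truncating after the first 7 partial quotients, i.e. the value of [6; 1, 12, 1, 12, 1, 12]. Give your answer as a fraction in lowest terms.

Compute successive convergents:
a_0 = 6: 6/1
a_1 = 1: 7/1
a_2 = 12: 90/13
a_3 = 1: 97/14
a_4 = 12: 1254/181
a_5 = 1: 1351/195
a_6 = 12: 17466/2521

17466/2521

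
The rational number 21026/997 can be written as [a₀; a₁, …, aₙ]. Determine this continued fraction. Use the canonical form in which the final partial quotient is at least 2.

Apply division with remainder until the remainder is 0:
21026 = 21·997 + 89, so a_0 = 21
997 = 11·89 + 18, so a_1 = 11
89 = 4·18 + 17, so a_2 = 4
18 = 1·17 + 1, so a_3 = 1
17 = 17·1 + 0, so a_4 = 17

[21; 11, 4, 1, 17]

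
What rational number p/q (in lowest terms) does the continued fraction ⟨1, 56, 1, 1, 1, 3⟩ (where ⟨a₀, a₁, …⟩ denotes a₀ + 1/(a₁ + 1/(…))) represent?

634/623

Start with 3.
1 + 1/(3/1) = 1 + 1/3 = 4/3
1 + 1/(4/3) = 1 + 3/4 = 7/4
1 + 1/(7/4) = 1 + 4/7 = 11/7
56 + 1/(11/7) = 56 + 7/11 = 623/11
1 + 1/(623/11) = 1 + 11/623 = 634/623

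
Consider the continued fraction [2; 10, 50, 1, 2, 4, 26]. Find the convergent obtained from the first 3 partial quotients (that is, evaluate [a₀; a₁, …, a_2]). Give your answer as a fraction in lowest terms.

Start with 50.
10 + 1/(50/1) = 10 + 1/50 = 501/50
2 + 1/(501/50) = 2 + 50/501 = 1052/501

1052/501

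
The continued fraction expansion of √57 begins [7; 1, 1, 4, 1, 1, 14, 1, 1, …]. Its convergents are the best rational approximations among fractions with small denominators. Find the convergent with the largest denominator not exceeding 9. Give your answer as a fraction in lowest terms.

68/9

List convergents until the denominator exceeds the bound:
a_0 = 7: 7/1  (≤ bound)
a_1 = 1: 8/1  (≤ bound)
a_2 = 1: 15/2  (≤ bound)
a_3 = 4: 68/9  (≤ bound)
a_4 = 1: 83/11  (> 9, stop)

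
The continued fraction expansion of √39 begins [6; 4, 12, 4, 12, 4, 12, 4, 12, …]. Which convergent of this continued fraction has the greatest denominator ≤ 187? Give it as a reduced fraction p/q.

306/49

List convergents until the denominator exceeds the bound:
a_0 = 6: 6/1  (≤ bound)
a_1 = 4: 25/4  (≤ bound)
a_2 = 12: 306/49  (≤ bound)
a_3 = 4: 1249/200  (> 187, stop)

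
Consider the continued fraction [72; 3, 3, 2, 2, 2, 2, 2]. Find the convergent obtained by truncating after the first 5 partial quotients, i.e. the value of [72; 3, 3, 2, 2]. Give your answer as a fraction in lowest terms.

4049/56

Start with 2.
2 + 1/(2/1) = 2 + 1/2 = 5/2
3 + 1/(5/2) = 3 + 2/5 = 17/5
3 + 1/(17/5) = 3 + 5/17 = 56/17
72 + 1/(56/17) = 72 + 17/56 = 4049/56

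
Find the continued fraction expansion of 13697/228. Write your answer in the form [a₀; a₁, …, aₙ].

Apply division with remainder until the remainder is 0:
13697 ÷ 228 → quotient 60, remainder 17
228 ÷ 17 → quotient 13, remainder 7
17 ÷ 7 → quotient 2, remainder 3
7 ÷ 3 → quotient 2, remainder 1
3 ÷ 1 → quotient 3, remainder 0

[60; 13, 2, 2, 3]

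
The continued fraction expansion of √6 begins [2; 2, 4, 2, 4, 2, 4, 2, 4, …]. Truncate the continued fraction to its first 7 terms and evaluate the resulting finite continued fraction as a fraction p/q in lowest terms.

Start with 4.
2 + 1/(4/1) = 2 + 1/4 = 9/4
4 + 1/(9/4) = 4 + 4/9 = 40/9
2 + 1/(40/9) = 2 + 9/40 = 89/40
4 + 1/(89/40) = 4 + 40/89 = 396/89
2 + 1/(396/89) = 2 + 89/396 = 881/396
2 + 1/(881/396) = 2 + 396/881 = 2158/881

2158/881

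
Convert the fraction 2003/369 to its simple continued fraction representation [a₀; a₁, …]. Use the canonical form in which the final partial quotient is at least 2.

Repeatedly divide and take the remainder:
2003 = 5·369 + 158, so a_0 = 5
369 = 2·158 + 53, so a_1 = 2
158 = 2·53 + 52, so a_2 = 2
53 = 1·52 + 1, so a_3 = 1
52 = 52·1 + 0, so a_4 = 52

[5; 2, 2, 1, 52]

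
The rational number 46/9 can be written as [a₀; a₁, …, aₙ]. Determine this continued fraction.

[5; 9]

⌊46/9⌋ = 5, remainder 1
⌊9/1⌋ = 9, remainder 0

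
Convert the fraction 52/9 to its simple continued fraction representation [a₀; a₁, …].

[5; 1, 3, 2]

52 ÷ 9 → quotient 5, remainder 7
9 ÷ 7 → quotient 1, remainder 2
7 ÷ 2 → quotient 3, remainder 1
2 ÷ 1 → quotient 2, remainder 0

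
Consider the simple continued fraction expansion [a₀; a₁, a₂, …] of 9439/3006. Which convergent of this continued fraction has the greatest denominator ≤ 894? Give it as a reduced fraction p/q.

List convergents until the denominator exceeds the bound:
a_0 = 3: 3/1  (≤ bound)
a_1 = 7: 22/7  (≤ bound)
a_2 = 7: 157/50  (≤ bound)
a_3 = 7: 1121/357  (≤ bound)
a_4 = 2: 2399/764  (≤ bound)
a_5 = 1: 3520/1121  (> 894, stop)

2399/764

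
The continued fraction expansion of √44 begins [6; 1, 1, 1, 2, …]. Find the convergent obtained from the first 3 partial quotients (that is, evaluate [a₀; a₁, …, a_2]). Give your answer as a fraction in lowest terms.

13/2

Use the convergent recurrence hₖ = aₖ·hₖ₋₁ + hₖ₋₂ (and likewise for the denominators kₖ):
a_0 = 6: 6/1
a_1 = 1: 7/1
a_2 = 1: 13/2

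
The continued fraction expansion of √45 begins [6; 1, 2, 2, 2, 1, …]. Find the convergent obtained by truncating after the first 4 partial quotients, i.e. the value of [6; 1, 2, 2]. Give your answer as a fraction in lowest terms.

47/7

Start with 2.
2 + 1/(2/1) = 2 + 1/2 = 5/2
1 + 1/(5/2) = 1 + 2/5 = 7/5
6 + 1/(7/5) = 6 + 5/7 = 47/7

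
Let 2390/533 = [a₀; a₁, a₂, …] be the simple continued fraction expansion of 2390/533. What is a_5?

2

2390 = 4·533 + 258, so a_0 = 4
533 = 2·258 + 17, so a_1 = 2
258 = 15·17 + 3, so a_2 = 15
17 = 5·3 + 2, so a_3 = 5
3 = 1·2 + 1, so a_4 = 1
2 = 2·1 + 0, so a_5 = 2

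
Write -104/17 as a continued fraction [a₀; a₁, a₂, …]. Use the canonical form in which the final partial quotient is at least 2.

⌊-104/17⌋ = -7, remainder 15
⌊17/15⌋ = 1, remainder 2
⌊15/2⌋ = 7, remainder 1
⌊2/1⌋ = 2, remainder 0

[-7; 1, 7, 2]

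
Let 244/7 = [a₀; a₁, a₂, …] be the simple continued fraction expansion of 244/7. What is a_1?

1

⌊244/7⌋ = 34, remainder 6
⌊7/6⌋ = 1, remainder 1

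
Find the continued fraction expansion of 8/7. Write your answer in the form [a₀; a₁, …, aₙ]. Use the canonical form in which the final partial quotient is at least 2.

[1; 7]

⌊8/7⌋ = 1, remainder 1
⌊7/1⌋ = 7, remainder 0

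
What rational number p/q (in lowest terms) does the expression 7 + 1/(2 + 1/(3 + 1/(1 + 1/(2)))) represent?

186/25

a_0 = 7: 7/1
a_1 = 2: 15/2
a_2 = 3: 52/7
a_3 = 1: 67/9
a_4 = 2: 186/25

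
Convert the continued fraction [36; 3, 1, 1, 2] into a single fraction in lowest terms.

653/18

a_0 = 36: 36/1
a_1 = 3: 109/3
a_2 = 1: 145/4
a_3 = 1: 254/7
a_4 = 2: 653/18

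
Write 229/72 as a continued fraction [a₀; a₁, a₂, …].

Run the Euclidean algorithm, recording each quotient:
229 = 3·72 + 13, so a_0 = 3
72 = 5·13 + 7, so a_1 = 5
13 = 1·7 + 6, so a_2 = 1
7 = 1·6 + 1, so a_3 = 1
6 = 6·1 + 0, so a_4 = 6

[3; 5, 1, 1, 6]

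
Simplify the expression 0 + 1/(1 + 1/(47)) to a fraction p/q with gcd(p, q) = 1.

47/48

Work from the innermost term outward:
Start with 47.
1 + 1/(47/1) = 1 + 1/47 = 48/47
0 + 1/(48/47) = 0 + 47/48 = 47/48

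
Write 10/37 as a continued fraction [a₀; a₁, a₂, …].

[0; 3, 1, 2, 3]

Apply division with remainder until the remainder is 0:
10 ÷ 37 → quotient 0, remainder 10
37 ÷ 10 → quotient 3, remainder 7
10 ÷ 7 → quotient 1, remainder 3
7 ÷ 3 → quotient 2, remainder 1
3 ÷ 1 → quotient 3, remainder 0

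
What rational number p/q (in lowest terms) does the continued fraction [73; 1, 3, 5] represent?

1549/21

Collapse the nested fraction from the inside out:
Start with 5.
3 + 1/(5/1) = 3 + 1/5 = 16/5
1 + 1/(16/5) = 1 + 5/16 = 21/16
73 + 1/(21/16) = 73 + 16/21 = 1549/21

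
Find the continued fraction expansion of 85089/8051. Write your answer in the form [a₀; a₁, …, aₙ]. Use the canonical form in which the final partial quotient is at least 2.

Run the Euclidean algorithm, recording each quotient:
85089 = 10·8051 + 4579, so a_0 = 10
8051 = 1·4579 + 3472, so a_1 = 1
4579 = 1·3472 + 1107, so a_2 = 1
3472 = 3·1107 + 151, so a_3 = 3
1107 = 7·151 + 50, so a_4 = 7
151 = 3·50 + 1, so a_5 = 3
50 = 50·1 + 0, so a_6 = 50

[10; 1, 1, 3, 7, 3, 50]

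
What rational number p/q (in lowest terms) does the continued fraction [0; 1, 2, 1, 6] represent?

20/27

Use the convergent recurrence hₖ = aₖ·hₖ₋₁ + hₖ₋₂ (and likewise for the denominators kₖ):
a_0 = 0: 0/1
a_1 = 1: 1/1
a_2 = 2: 2/3
a_3 = 1: 3/4
a_4 = 6: 20/27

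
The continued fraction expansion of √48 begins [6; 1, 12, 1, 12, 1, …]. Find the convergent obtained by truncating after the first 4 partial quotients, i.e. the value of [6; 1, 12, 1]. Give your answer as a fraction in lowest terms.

97/14

Start with 1.
12 + 1/(1/1) = 12 + 1/1 = 13/1
1 + 1/(13/1) = 1 + 1/13 = 14/13
6 + 1/(14/13) = 6 + 13/14 = 97/14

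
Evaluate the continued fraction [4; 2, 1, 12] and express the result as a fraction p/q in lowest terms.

Build up convergents one term at a time:
a_0 = 4: 4/1
a_1 = 2: 9/2
a_2 = 1: 13/3
a_3 = 12: 165/38

165/38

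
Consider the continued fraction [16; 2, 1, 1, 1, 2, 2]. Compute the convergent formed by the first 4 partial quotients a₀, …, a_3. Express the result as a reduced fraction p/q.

Collapse the nested fraction from the inside out:
Start with 1.
1 + 1/(1/1) = 1 + 1/1 = 2/1
2 + 1/(2/1) = 2 + 1/2 = 5/2
16 + 1/(5/2) = 16 + 2/5 = 82/5

82/5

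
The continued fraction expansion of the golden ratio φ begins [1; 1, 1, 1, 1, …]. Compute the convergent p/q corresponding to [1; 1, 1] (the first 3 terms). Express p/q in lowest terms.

3/2

Compute successive convergents:
a_0 = 1: 1/1
a_1 = 1: 2/1
a_2 = 1: 3/2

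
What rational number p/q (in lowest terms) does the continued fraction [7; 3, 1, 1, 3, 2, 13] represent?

5577/766

Start with 13.
2 + 1/(13/1) = 2 + 1/13 = 27/13
3 + 1/(27/13) = 3 + 13/27 = 94/27
1 + 1/(94/27) = 1 + 27/94 = 121/94
1 + 1/(121/94) = 1 + 94/121 = 215/121
3 + 1/(215/121) = 3 + 121/215 = 766/215
7 + 1/(766/215) = 7 + 215/766 = 5577/766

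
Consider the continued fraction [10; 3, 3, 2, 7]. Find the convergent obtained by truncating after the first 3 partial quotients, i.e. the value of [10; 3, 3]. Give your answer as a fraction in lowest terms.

a_0 = 10: 10/1
a_1 = 3: 31/3
a_2 = 3: 103/10

103/10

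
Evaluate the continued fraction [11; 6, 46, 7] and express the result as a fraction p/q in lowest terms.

21718/1945

Compute successive convergents:
a_0 = 11: 11/1
a_1 = 6: 67/6
a_2 = 46: 3093/277
a_3 = 7: 21718/1945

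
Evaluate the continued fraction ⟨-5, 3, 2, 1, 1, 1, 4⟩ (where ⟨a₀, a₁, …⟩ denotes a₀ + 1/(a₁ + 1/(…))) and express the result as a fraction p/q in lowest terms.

Start with 4.
1 + 1/(4/1) = 1 + 1/4 = 5/4
1 + 1/(5/4) = 1 + 4/5 = 9/5
1 + 1/(9/5) = 1 + 5/9 = 14/9
2 + 1/(14/9) = 2 + 9/14 = 37/14
3 + 1/(37/14) = 3 + 14/37 = 125/37
-5 + 1/(125/37) = -5 + 37/125 = -588/125

-588/125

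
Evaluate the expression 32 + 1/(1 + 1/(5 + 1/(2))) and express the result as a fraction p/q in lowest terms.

427/13

Starting at the tail and folding back:
Start with 2.
5 + 1/(2/1) = 5 + 1/2 = 11/2
1 + 1/(11/2) = 1 + 2/11 = 13/11
32 + 1/(13/11) = 32 + 11/13 = 427/13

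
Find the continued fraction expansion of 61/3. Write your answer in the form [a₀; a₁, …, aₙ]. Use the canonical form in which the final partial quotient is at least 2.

[20; 3]

Run the Euclidean algorithm, recording each quotient:
⌊61/3⌋ = 20, remainder 1
⌊3/1⌋ = 3, remainder 0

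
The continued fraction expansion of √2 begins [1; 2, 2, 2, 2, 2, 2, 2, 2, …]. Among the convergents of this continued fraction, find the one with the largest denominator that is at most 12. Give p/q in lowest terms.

a_0 = 1: 1/1  (≤ bound)
a_1 = 2: 3/2  (≤ bound)
a_2 = 2: 7/5  (≤ bound)
a_3 = 2: 17/12  (≤ bound)
a_4 = 2: 41/29  (> 12, stop)

17/12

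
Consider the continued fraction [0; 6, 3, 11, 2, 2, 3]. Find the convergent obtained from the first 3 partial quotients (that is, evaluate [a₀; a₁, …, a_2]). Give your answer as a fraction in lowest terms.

a_0 = 0: 0/1
a_1 = 6: 1/6
a_2 = 3: 3/19

3/19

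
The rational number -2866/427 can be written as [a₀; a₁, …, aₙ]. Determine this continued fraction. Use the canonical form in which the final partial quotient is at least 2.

Repeatedly divide and take the remainder:
-2866 ÷ 427 → quotient -7, remainder 123
427 ÷ 123 → quotient 3, remainder 58
123 ÷ 58 → quotient 2, remainder 7
58 ÷ 7 → quotient 8, remainder 2
7 ÷ 2 → quotient 3, remainder 1
2 ÷ 1 → quotient 2, remainder 0

[-7; 3, 2, 8, 3, 2]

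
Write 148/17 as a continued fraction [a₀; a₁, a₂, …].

148 = 8·17 + 12, so a_0 = 8
17 = 1·12 + 5, so a_1 = 1
12 = 2·5 + 2, so a_2 = 2
5 = 2·2 + 1, so a_3 = 2
2 = 2·1 + 0, so a_4 = 2

[8; 1, 2, 2, 2]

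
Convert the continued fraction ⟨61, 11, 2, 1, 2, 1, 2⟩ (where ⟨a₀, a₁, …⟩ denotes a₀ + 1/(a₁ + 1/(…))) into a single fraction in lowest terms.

Starting at the tail and folding back:
Start with 2.
1 + 1/(2/1) = 1 + 1/2 = 3/2
2 + 1/(3/2) = 2 + 2/3 = 8/3
1 + 1/(8/3) = 1 + 3/8 = 11/8
2 + 1/(11/8) = 2 + 8/11 = 30/11
11 + 1/(30/11) = 11 + 11/30 = 341/30
61 + 1/(341/30) = 61 + 30/341 = 20831/341

20831/341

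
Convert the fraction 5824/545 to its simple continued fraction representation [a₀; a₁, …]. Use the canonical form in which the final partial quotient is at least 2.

⌊5824/545⌋ = 10, remainder 374
⌊545/374⌋ = 1, remainder 171
⌊374/171⌋ = 2, remainder 32
⌊171/32⌋ = 5, remainder 11
⌊32/11⌋ = 2, remainder 10
⌊11/10⌋ = 1, remainder 1
⌊10/1⌋ = 10, remainder 0

[10; 1, 2, 5, 2, 1, 10]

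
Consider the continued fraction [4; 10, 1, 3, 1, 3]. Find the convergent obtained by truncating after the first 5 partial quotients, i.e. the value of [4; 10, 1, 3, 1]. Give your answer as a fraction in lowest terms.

Start with 1.
3 + 1/(1/1) = 3 + 1/1 = 4/1
1 + 1/(4/1) = 1 + 1/4 = 5/4
10 + 1/(5/4) = 10 + 4/5 = 54/5
4 + 1/(54/5) = 4 + 5/54 = 221/54

221/54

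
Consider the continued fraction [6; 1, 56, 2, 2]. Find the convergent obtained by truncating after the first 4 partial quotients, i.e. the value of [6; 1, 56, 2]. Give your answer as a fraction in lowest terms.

Start with 2.
56 + 1/(2/1) = 56 + 1/2 = 113/2
1 + 1/(113/2) = 1 + 2/113 = 115/113
6 + 1/(115/113) = 6 + 113/115 = 803/115

803/115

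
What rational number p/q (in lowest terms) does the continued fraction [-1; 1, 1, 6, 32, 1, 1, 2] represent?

-983/2129

Collapse the nested fraction from the inside out:
Start with 2.
1 + 1/(2/1) = 1 + 1/2 = 3/2
1 + 1/(3/2) = 1 + 2/3 = 5/3
32 + 1/(5/3) = 32 + 3/5 = 163/5
6 + 1/(163/5) = 6 + 5/163 = 983/163
1 + 1/(983/163) = 1 + 163/983 = 1146/983
1 + 1/(1146/983) = 1 + 983/1146 = 2129/1146
-1 + 1/(2129/1146) = -1 + 1146/2129 = -983/2129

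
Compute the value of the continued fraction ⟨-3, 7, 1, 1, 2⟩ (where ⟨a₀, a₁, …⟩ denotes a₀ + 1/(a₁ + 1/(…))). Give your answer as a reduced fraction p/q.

a_0 = -3: -3/1
a_1 = 7: -20/7
a_2 = 1: -23/8
a_3 = 1: -43/15
a_4 = 2: -109/38

-109/38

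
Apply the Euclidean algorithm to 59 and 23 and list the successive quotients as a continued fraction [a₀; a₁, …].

[2; 1, 1, 3, 3]

Apply division with remainder until the remainder is 0:
⌊59/23⌋ = 2, remainder 13
⌊23/13⌋ = 1, remainder 10
⌊13/10⌋ = 1, remainder 3
⌊10/3⌋ = 3, remainder 1
⌊3/1⌋ = 3, remainder 0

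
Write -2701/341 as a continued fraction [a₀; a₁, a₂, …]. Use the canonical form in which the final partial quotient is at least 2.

[-8; 12, 1, 1, 1, 2, 3]

Apply division with remainder until the remainder is 0:
⌊-2701/341⌋ = -8, remainder 27
⌊341/27⌋ = 12, remainder 17
⌊27/17⌋ = 1, remainder 10
⌊17/10⌋ = 1, remainder 7
⌊10/7⌋ = 1, remainder 3
⌊7/3⌋ = 2, remainder 1
⌊3/1⌋ = 3, remainder 0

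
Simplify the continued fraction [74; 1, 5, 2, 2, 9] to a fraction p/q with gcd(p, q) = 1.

22528/301

Work from the innermost term outward:
Start with 9.
2 + 1/(9/1) = 2 + 1/9 = 19/9
2 + 1/(19/9) = 2 + 9/19 = 47/19
5 + 1/(47/19) = 5 + 19/47 = 254/47
1 + 1/(254/47) = 1 + 47/254 = 301/254
74 + 1/(301/254) = 74 + 254/301 = 22528/301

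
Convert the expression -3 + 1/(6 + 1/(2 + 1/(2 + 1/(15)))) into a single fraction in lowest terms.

Start with 15.
2 + 1/(15/1) = 2 + 1/15 = 31/15
2 + 1/(31/15) = 2 + 15/31 = 77/31
6 + 1/(77/31) = 6 + 31/77 = 493/77
-3 + 1/(493/77) = -3 + 77/493 = -1402/493

-1402/493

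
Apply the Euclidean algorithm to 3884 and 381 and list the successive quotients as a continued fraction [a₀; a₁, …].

[10; 5, 6, 1, 2, 1, 2]

Apply division with remainder until the remainder is 0:
3884 = 10·381 + 74, so a_0 = 10
381 = 5·74 + 11, so a_1 = 5
74 = 6·11 + 8, so a_2 = 6
11 = 1·8 + 3, so a_3 = 1
8 = 2·3 + 2, so a_4 = 2
3 = 1·2 + 1, so a_5 = 1
2 = 2·1 + 0, so a_6 = 2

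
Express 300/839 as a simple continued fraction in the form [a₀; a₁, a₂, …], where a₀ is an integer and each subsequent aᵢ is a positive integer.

[0; 2, 1, 3, 1, 11, 5]

⌊300/839⌋ = 0, remainder 300
⌊839/300⌋ = 2, remainder 239
⌊300/239⌋ = 1, remainder 61
⌊239/61⌋ = 3, remainder 56
⌊61/56⌋ = 1, remainder 5
⌊56/5⌋ = 11, remainder 1
⌊5/1⌋ = 5, remainder 0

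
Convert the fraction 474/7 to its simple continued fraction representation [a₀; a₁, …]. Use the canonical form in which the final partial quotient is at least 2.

⌊474/7⌋ = 67, remainder 5
⌊7/5⌋ = 1, remainder 2
⌊5/2⌋ = 2, remainder 1
⌊2/1⌋ = 2, remainder 0

[67; 1, 2, 2]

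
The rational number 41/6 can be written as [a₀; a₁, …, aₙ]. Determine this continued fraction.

41 ÷ 6 → quotient 6, remainder 5
6 ÷ 5 → quotient 1, remainder 1
5 ÷ 1 → quotient 5, remainder 0

[6; 1, 5]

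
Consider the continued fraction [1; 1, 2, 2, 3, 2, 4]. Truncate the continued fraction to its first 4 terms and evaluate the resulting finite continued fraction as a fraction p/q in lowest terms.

a_0 = 1: 1/1
a_1 = 1: 2/1
a_2 = 2: 5/3
a_3 = 2: 12/7

12/7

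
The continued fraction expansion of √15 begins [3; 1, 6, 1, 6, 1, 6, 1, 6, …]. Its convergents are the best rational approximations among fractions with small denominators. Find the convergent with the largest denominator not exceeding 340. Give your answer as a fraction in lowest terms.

a_0 = 3: 3/1  (≤ bound)
a_1 = 1: 4/1  (≤ bound)
a_2 = 6: 27/7  (≤ bound)
a_3 = 1: 31/8  (≤ bound)
a_4 = 6: 213/55  (≤ bound)
a_5 = 1: 244/63  (≤ bound)
a_6 = 6: 1677/433  (> 340, stop)

244/63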